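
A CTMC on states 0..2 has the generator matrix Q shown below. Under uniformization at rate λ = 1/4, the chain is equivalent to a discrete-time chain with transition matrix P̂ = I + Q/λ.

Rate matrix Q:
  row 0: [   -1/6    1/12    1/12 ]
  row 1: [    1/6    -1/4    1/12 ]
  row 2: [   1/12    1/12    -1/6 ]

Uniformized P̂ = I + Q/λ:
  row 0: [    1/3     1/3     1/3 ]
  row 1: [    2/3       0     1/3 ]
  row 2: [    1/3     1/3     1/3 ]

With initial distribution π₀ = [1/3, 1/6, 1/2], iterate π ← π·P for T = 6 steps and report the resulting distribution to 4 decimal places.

t=0: π = [0.3333, 0.1667, 0.5000]
t=1: π = [0.3889, 0.2778, 0.3333]
t=2: π = [0.4259, 0.2407, 0.3333]
t=3: π = [0.4136, 0.2531, 0.3333]
t=4: π = [0.4177, 0.2490, 0.3333]
t=5: π = [0.4163, 0.2503, 0.3333]
t=6: π = [0.4168, 0.2499, 0.3333]

π = [0.4168, 0.2499, 0.3333]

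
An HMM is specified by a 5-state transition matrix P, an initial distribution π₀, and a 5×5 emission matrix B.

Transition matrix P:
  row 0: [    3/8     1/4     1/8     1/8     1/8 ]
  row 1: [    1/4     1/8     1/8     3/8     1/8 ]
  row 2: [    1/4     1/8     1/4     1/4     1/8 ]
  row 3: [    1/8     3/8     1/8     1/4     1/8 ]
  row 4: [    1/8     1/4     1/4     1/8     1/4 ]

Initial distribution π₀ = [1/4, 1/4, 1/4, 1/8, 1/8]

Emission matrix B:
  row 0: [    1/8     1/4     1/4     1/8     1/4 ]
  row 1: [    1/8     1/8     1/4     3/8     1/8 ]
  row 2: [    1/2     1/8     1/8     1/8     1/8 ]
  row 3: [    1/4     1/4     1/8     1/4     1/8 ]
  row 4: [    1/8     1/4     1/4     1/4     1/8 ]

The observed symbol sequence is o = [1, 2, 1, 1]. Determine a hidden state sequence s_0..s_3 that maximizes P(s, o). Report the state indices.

t=0: δ = [6.250e-02, 3.125e-02, 3.125e-02, 3.125e-02, 3.125e-02]  (obs o_0=1)
t=1: δ = [5.859e-03, 3.906e-03, 9.766e-04, 1.465e-03, 1.953e-03]  ψ = [0, 0, 0, 1, 0]  (obs o_1=2)
t=2: δ = [5.493e-04, 1.831e-04, 9.155e-05, 3.662e-04, 1.831e-04]  ψ = [0, 0, 0, 1, 0]  (obs o_2=1)
t=3: δ = [5.150e-05, 1.717e-05, 8.583e-06, 2.289e-05, 1.717e-05]  ψ = [0, 0, 0, 3, 0]  (obs o_3=1)
backtrack: best end state = 0; path = [0, 0, 0, 0]

path = [0, 0, 0, 0]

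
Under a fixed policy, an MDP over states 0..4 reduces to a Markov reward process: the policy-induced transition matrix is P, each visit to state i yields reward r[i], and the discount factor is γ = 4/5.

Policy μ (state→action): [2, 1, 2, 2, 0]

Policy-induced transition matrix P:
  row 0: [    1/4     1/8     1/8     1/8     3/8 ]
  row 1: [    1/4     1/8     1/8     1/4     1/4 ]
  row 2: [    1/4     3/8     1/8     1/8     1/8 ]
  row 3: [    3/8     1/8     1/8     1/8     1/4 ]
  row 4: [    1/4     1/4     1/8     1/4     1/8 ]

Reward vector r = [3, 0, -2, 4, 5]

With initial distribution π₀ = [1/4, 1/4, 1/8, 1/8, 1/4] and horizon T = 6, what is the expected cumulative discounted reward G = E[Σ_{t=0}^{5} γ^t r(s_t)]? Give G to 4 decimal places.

t=0: π = [0.2500, 0.2500, 0.1250, 0.1250, 0.2500], E[r] = 2.2500, γ^t·E[r] = 2.250000, running G = 2.250000
t=1: π = [0.2656, 0.1875, 0.1250, 0.1875, 0.2344], E[r] = 2.4688, γ^t·E[r] = 1.975000, running G = 4.225000
t=2: π = [0.2734, 0.1855, 0.1250, 0.1777, 0.2383], E[r] = 2.4727, γ^t·E[r] = 1.582500, running G = 5.807500
t=3: π = [0.2722, 0.1860, 0.1250, 0.1780, 0.2388], E[r] = 2.4724, γ^t·E[r] = 1.265875, running G = 7.073375
t=4: π = [0.2722, 0.1861, 0.1250, 0.1781, 0.2386], E[r] = 2.4719, γ^t·E[r] = 1.012500, running G = 8.085875
t=5: π = [0.2723, 0.1861, 0.1250, 0.1781, 0.2386], E[r] = 2.4720, γ^t·E[r] = 0.810040, running G = 8.895915

G = 8.8959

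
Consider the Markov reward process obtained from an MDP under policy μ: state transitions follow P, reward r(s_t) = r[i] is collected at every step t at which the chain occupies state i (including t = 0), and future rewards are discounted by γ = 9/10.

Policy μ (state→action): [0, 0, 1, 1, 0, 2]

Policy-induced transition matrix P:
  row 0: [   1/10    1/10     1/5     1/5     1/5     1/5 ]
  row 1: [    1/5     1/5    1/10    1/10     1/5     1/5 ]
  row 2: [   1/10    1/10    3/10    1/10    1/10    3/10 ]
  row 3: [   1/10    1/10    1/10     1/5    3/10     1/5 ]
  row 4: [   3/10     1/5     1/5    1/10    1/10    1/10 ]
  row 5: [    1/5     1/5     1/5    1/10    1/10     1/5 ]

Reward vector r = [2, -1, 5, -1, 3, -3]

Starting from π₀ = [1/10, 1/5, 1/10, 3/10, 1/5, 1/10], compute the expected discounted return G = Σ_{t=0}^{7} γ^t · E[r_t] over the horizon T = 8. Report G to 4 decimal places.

G = 4.5835

t=0: π = [0.1000, 0.2000, 0.1000, 0.3000, 0.2000, 0.1000], E[r] = 0.5000, γ^t·E[r] = 0.500000, running G = 0.500000
t=1: π = [0.1700, 0.1500, 0.1600, 0.1400, 0.1900, 0.1900], E[r] = 0.8500, γ^t·E[r] = 0.765000, running G = 1.265000
t=2: π = [0.1720, 0.1530, 0.1870, 0.1310, 0.1600, 0.1970], E[r] = 0.8840, γ^t·E[r] = 0.716040, running G = 1.981040
t=3: π = [0.1670, 0.1510, 0.1903, 0.1303, 0.1587, 0.2027], E[r] = 0.8722, γ^t·E[r] = 0.635834, running G = 2.616874
t=4: π = [0.1671, 0.1512, 0.1909, 0.1297, 0.1579, 0.2032], E[r] = 0.8719, γ^t·E[r] = 0.572021, running G = 3.188895
t=5: π = [0.1670, 0.1512, 0.1910, 0.1297, 0.1578, 0.2033], E[r] = 0.8715, γ^t·E[r] = 0.514618, running G = 3.703513
t=6: π = [0.1670, 0.1512, 0.1910, 0.1297, 0.1578, 0.2033], E[r] = 0.8715, γ^t·E[r] = 0.463139, running G = 4.166651
t=7: π = [0.1670, 0.1512, 0.1910, 0.1297, 0.1578, 0.2033], E[r] = 0.8715, γ^t·E[r] = 0.416821, running G = 4.583472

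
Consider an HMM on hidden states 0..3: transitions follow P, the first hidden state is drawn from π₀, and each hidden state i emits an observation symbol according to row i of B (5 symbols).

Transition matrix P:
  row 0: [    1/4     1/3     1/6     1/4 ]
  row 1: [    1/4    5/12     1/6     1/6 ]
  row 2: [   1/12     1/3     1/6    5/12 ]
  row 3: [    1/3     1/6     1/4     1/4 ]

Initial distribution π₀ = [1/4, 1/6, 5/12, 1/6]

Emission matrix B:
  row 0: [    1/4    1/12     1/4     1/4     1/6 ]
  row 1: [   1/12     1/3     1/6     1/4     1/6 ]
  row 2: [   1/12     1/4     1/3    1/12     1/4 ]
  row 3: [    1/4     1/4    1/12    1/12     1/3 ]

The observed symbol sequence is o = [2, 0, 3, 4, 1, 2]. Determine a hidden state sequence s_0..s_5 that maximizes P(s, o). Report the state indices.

t=0: δ = [6.250e-02, 2.778e-02, 1.389e-01, 1.389e-02]  (obs o_0=2)
t=1: δ = [3.906e-03, 3.858e-03, 1.929e-03, 1.447e-02]  ψ = [0, 2, 2, 2]  (obs o_1=0)
t=2: δ = [1.206e-03, 6.028e-04, 3.014e-04, 3.014e-04]  ψ = [3, 3, 3, 3]  (obs o_2=3)
t=3: δ = [5.023e-05, 6.698e-05, 5.023e-05, 1.005e-04]  ψ = [0, 0, 0, 0]  (obs o_3=4)
t=4: δ = [2.791e-06, 9.303e-06, 6.279e-06, 6.279e-06]  ψ = [3, 1, 3, 3]  (obs o_4=1)
t=5: δ = [5.814e-07, 6.460e-07, 5.233e-07, 2.180e-07]  ψ = [1, 1, 3, 2]  (obs o_5=2)
backtrack: best end state = 1; path = [2, 3, 0, 1, 1, 1]

path = [2, 3, 0, 1, 1, 1]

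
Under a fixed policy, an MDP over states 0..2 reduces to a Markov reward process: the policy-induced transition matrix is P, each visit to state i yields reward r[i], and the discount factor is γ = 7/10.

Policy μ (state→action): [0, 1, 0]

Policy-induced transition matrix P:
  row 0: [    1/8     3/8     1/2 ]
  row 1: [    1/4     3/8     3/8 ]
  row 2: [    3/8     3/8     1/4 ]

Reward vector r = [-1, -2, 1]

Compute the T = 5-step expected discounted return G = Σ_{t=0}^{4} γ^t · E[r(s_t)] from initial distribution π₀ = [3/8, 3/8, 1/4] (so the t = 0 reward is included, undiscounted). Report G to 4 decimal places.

G = -1.9940

t=0: π = [0.3750, 0.3750, 0.2500], E[r] = -0.8750, γ^t·E[r] = -0.875000, running G = -0.875000
t=1: π = [0.2344, 0.3750, 0.3906], E[r] = -0.5938, γ^t·E[r] = -0.415625, running G = -1.290625
t=2: π = [0.2695, 0.3750, 0.3555], E[r] = -0.6641, γ^t·E[r] = -0.325391, running G = -1.616016
t=3: π = [0.2607, 0.3750, 0.3643], E[r] = -0.6465, γ^t·E[r] = -0.221744, running G = -1.837760
t=4: π = [0.2629, 0.3750, 0.3621], E[r] = -0.6509, γ^t·E[r] = -0.156276, running G = -1.994036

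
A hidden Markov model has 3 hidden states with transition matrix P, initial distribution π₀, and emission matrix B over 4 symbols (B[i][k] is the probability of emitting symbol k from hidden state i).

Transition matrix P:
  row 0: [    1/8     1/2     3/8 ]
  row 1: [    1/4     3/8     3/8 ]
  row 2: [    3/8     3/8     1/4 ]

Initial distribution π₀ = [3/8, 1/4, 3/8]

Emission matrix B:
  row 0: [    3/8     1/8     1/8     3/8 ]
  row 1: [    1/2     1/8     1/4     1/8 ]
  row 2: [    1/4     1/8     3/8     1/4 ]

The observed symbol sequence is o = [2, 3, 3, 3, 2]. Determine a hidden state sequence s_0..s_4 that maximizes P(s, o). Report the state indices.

path = [2, 0, 2, 0, 2]

t=0: δ = [4.688e-02, 6.250e-02, 1.406e-01]  (obs o_0=2)
t=1: δ = [1.978e-02, 6.592e-03, 8.789e-03]  ψ = [2, 2, 2]  (obs o_1=3)
t=2: δ = [1.236e-03, 1.236e-03, 1.854e-03]  ψ = [2, 0, 0]  (obs o_2=3)
t=3: δ = [2.607e-04, 8.690e-05, 1.159e-04]  ψ = [2, 2, 0]  (obs o_3=3)
t=4: δ = [5.431e-06, 3.259e-05, 3.666e-05]  ψ = [2, 0, 0]  (obs o_4=2)
backtrack: best end state = 2; path = [2, 0, 2, 0, 2]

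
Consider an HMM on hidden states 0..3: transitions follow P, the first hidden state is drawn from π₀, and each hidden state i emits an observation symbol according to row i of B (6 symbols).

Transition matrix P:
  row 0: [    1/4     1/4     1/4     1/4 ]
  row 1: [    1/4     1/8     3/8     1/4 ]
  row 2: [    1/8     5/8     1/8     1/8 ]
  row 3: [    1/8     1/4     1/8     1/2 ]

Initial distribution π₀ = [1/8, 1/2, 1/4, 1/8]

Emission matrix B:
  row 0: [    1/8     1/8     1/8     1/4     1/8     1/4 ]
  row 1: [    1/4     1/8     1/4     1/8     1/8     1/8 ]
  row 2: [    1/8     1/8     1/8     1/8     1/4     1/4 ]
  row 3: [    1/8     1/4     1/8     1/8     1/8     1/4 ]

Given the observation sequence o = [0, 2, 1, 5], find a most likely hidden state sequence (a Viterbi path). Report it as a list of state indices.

path = [1, 3, 3, 3]

t=0: δ = [1.562e-02, 1.250e-01, 3.125e-02, 1.562e-02]  (obs o_0=0)
t=1: δ = [3.906e-03, 4.883e-03, 5.859e-03, 3.906e-03]  ψ = [1, 2, 1, 1]  (obs o_1=2)
t=2: δ = [1.526e-04, 4.578e-04, 2.289e-04, 4.883e-04]  ψ = [1, 2, 1, 3]  (obs o_2=1)
t=3: δ = [2.861e-05, 1.788e-05, 4.292e-05, 6.104e-05]  ψ = [1, 2, 1, 3]  (obs o_3=5)
backtrack: best end state = 3; path = [1, 3, 3, 3]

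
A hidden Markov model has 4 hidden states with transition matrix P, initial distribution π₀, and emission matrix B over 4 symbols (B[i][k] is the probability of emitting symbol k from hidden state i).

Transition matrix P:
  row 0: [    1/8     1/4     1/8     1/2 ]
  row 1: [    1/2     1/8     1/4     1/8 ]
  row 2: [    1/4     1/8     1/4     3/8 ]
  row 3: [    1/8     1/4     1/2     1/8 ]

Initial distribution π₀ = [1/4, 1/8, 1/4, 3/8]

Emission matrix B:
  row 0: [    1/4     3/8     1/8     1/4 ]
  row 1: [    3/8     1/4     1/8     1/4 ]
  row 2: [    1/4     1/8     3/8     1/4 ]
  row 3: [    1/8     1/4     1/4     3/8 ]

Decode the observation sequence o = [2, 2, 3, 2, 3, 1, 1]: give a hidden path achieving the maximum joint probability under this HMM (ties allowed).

path = [3, 2, 3, 2, 3, 1, 0]

t=0: δ = [3.125e-02, 1.562e-02, 9.375e-02, 9.375e-02]  (obs o_0=2)
t=1: δ = [2.930e-03, 2.930e-03, 1.758e-02, 8.789e-03]  ψ = [2, 3, 3, 2]  (obs o_1=2)
t=2: δ = [1.099e-03, 5.493e-04, 1.099e-03, 2.472e-03]  ψ = [2, 2, 2, 2]  (obs o_2=3)
t=3: δ = [3.862e-05, 7.725e-05, 4.635e-04, 1.373e-04]  ψ = [3, 3, 3, 0]  (obs o_3=2)
t=4: δ = [2.897e-05, 1.448e-05, 2.897e-05, 6.518e-05]  ψ = [2, 2, 2, 2]  (obs o_4=3)
t=5: δ = [3.055e-06, 4.074e-06, 4.074e-06, 3.621e-06]  ψ = [3, 3, 3, 0]  (obs o_5=1)
t=6: δ = [7.638e-07, 2.263e-07, 2.263e-07, 3.819e-07]  ψ = [1, 3, 3, 0]  (obs o_6=1)
backtrack: best end state = 0; path = [3, 2, 3, 2, 3, 1, 0]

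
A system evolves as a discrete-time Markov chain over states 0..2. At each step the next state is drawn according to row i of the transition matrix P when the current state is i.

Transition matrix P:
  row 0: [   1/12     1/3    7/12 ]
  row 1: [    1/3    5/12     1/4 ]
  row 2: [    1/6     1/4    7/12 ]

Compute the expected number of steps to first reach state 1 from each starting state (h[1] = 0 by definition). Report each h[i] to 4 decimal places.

First-step conditioning: h[1] = 0; for i ≠ 1, h[i] = 1 + Σ_k P[i][k]·h[k].
  h[0] = 1 + 1/12·h[0] + 7/12·h[2]
  h[2] = 1 + 1/6·h[0] + 7/12·h[2]
Solving the 2×2 linear system over states ≠ 1 gives exactly h = [144/41, 0, 156/41] (h[1] = 0 is the target).

h = [3.5122, 0.0000, 3.8049]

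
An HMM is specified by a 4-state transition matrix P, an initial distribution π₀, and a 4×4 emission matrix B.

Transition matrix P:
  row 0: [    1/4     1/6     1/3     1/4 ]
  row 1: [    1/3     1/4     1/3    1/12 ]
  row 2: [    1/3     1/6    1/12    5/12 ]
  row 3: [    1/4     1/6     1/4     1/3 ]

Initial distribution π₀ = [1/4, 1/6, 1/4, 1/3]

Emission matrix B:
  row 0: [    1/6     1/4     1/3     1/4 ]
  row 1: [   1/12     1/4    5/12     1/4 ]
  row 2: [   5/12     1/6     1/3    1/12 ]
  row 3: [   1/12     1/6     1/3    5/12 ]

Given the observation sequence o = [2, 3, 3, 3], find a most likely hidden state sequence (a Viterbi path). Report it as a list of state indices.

path = [3, 3, 3, 3]

t=0: δ = [8.333e-02, 6.944e-02, 8.333e-02, 1.111e-01]  (obs o_0=2)
t=1: δ = [6.944e-03, 4.630e-03, 2.315e-03, 1.543e-02]  ψ = [2, 3, 0, 3]  (obs o_1=3)
t=2: δ = [9.645e-04, 6.430e-04, 3.215e-04, 2.143e-03]  ψ = [3, 3, 3, 3]  (obs o_2=3)
t=3: δ = [1.340e-04, 8.931e-05, 4.465e-05, 2.977e-04]  ψ = [3, 3, 3, 3]  (obs o_3=3)
backtrack: best end state = 3; path = [3, 3, 3, 3]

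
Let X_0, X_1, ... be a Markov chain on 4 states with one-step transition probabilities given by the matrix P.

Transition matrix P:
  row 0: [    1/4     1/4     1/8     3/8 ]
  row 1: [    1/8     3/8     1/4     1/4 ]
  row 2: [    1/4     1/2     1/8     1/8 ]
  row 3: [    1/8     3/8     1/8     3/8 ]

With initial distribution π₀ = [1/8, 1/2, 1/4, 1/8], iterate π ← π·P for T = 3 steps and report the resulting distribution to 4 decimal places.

π = [0.1680, 0.3755, 0.1721, 0.2844]

t=0: π = [0.1250, 0.5000, 0.2500, 0.1250]
t=1: π = [0.1719, 0.3906, 0.1875, 0.2500]
t=2: π = [0.1699, 0.3770, 0.1738, 0.2793]
t=3: π = [0.1680, 0.3755, 0.1721, 0.2844]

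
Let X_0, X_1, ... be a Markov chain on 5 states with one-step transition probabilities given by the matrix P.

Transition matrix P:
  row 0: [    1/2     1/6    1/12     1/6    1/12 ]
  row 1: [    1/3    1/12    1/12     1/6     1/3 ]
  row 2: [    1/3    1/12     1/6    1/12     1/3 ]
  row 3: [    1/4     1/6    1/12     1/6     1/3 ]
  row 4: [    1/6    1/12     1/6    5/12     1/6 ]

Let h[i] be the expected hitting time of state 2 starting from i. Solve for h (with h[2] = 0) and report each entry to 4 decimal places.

First-step conditioning: h[2] = 0; for i ≠ 2, h[i] = 1 + Σ_k P[i][k]·h[k].
  h[0] = 1 + 1/2·h[0] + 1/6·h[1] + 1/6·h[3] + 1/12·h[4]
  h[1] = 1 + 1/3·h[0] + 1/12·h[1] + 1/6·h[3] + 1/3·h[4]
  h[3] = 1 + 1/4·h[0] + 1/6·h[1] + 1/6·h[3] + 1/3·h[4]
  h[4] = 1 + 1/6·h[0] + 1/12·h[1] + 5/12·h[3] + 1/6·h[4]
Solving the 4×4 linear system over states ≠ 2 gives exactly h = [6540/647, 6396/647, 0, 6384/647, 5916/647] (h[2] = 0 is the target).

h = [10.1082, 9.8856, 0.0000, 9.8671, 9.1437]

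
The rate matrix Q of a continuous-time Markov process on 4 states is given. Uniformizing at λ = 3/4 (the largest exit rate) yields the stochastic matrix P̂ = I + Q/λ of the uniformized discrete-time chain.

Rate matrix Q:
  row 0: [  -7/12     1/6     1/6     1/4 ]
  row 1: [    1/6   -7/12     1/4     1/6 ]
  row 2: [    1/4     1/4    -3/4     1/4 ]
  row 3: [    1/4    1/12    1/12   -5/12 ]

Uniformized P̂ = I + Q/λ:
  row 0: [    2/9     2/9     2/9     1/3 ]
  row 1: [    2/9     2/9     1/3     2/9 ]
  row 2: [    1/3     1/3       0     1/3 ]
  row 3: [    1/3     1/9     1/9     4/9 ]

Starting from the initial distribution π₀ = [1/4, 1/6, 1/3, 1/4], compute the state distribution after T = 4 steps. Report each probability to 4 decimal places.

π = [0.2795, 0.2018, 0.1691, 0.3495]

t=0: π = [0.2500, 0.1667, 0.3333, 0.2500]
t=1: π = [0.2870, 0.2315, 0.1389, 0.3426]
t=2: π = [0.2757, 0.1996, 0.1790, 0.3457]
t=3: π = [0.2805, 0.2037, 0.1662, 0.3496]
t=4: π = [0.2795, 0.2018, 0.1691, 0.3495]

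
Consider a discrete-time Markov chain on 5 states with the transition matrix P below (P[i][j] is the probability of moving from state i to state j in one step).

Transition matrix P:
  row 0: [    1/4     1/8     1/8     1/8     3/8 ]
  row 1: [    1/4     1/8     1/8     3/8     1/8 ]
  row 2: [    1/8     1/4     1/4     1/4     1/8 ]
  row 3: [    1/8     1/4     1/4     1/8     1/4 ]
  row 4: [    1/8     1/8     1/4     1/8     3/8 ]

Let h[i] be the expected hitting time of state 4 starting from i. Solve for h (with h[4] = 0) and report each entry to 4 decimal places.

h = [3.7522, 4.8850, 5.0973, 4.5310, 0.0000]

First-step conditioning: h[4] = 0; for i ≠ 4, h[i] = 1 + Σ_k P[i][k]·h[k].
  h[0] = 1 + 1/4·h[0] + 1/8·h[1] + 1/8·h[2] + 1/8·h[3]
  h[1] = 1 + 1/4·h[0] + 1/8·h[1] + 1/8·h[2] + 3/8·h[3]
  h[2] = 1 + 1/8·h[0] + 1/4·h[1] + 1/4·h[2] + 1/4·h[3]
  h[3] = 1 + 1/8·h[0] + 1/4·h[1] + 1/4·h[2] + 1/8·h[3]
Solving the 4×4 linear system over states ≠ 4 gives exactly h = [424/113, 552/113, 576/113, 512/113, 0] (h[4] = 0 is the target).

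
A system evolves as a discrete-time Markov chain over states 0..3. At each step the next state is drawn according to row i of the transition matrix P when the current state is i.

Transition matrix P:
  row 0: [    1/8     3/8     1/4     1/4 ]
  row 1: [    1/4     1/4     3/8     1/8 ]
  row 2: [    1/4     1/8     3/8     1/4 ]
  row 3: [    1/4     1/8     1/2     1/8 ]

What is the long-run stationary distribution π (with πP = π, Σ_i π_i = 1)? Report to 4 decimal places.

Balance equations π_j = Σ_i π_i·P[i][j]:
  π_0 = 1/8·π_0 + 1/4·π_1 + 1/4·π_2 + 1/4·π_3
  π_1 = 3/8·π_0 + 1/4·π_1 + 1/8·π_2 + 1/8·π_3
  π_2 = 1/4·π_0 + 3/8·π_1 + 3/8·π_2 + 1/2·π_3
  normalize: π_0 + π_1 + π_2 + π_3 = 1
Solving the linear system gives exactly π = [2/9, 13/63, 211/567, 113/567].

π = [0.2222, 0.2063, 0.3721, 0.1993]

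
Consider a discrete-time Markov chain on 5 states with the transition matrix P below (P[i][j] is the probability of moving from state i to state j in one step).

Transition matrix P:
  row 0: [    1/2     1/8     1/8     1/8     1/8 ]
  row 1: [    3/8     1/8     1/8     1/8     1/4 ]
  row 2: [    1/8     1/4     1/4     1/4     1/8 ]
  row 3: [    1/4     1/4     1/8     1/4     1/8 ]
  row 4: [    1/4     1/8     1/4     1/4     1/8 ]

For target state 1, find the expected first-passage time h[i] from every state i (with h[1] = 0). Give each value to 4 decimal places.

First-step conditioning: h[1] = 0; for i ≠ 1, h[i] = 1 + Σ_k P[i][k]·h[k].
  h[0] = 1 + 1/2·h[0] + 1/8·h[2] + 1/8·h[3] + 1/8·h[4]
  h[2] = 1 + 1/8·h[0] + 1/4·h[2] + 1/4·h[3] + 1/8·h[4]
  h[3] = 1 + 1/4·h[0] + 1/8·h[2] + 1/4·h[3] + 1/8·h[4]
  h[4] = 1 + 1/4·h[0] + 1/4·h[2] + 1/4·h[3] + 1/8·h[4]
Solving the 4×4 linear system over states ≠ 1 gives exactly h = [3136/527, 0, 2624/527, 2688/527, 3016/527] (h[1] = 0 is the target).

h = [5.9507, 0.0000, 4.9791, 5.1006, 5.7230]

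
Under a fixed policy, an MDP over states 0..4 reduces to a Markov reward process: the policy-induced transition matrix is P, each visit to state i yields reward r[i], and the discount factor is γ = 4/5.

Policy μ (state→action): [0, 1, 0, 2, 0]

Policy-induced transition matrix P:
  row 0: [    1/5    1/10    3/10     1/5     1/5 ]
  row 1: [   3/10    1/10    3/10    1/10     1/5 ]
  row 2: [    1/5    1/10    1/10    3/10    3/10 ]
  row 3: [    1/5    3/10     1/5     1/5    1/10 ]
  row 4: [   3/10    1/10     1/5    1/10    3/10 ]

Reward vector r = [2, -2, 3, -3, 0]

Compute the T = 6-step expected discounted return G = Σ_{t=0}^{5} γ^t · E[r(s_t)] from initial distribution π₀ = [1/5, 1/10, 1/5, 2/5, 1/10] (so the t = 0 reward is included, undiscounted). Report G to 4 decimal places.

G = 0.2403

t=0: π = [0.2000, 0.1000, 0.2000, 0.4000, 0.1000], E[r] = -0.4000, γ^t·E[r] = -0.400000, running G = -0.400000
t=1: π = [0.2200, 0.1800, 0.2100, 0.2000, 0.1900], E[r] = 0.1100, γ^t·E[r] = 0.088000, running G = -0.312000
t=2: π = [0.2370, 0.1400, 0.2190, 0.1840, 0.2200], E[r] = 0.2990, γ^t·E[r] = 0.191360, running G = -0.120640
t=3: π = [0.2360, 0.1368, 0.2158, 0.1859, 0.2255], E[r] = 0.2881, γ^t·E[r] = 0.147507, running G = 0.026867
t=4: π = [0.2362, 0.1372, 0.2157, 0.1854, 0.2255], E[r] = 0.2892, γ^t·E[r] = 0.118436, running G = 0.145303
t=5: π = [0.2363, 0.1371, 0.2158, 0.1853, 0.2256], E[r] = 0.2898, γ^t·E[r] = 0.094969, running G = 0.240272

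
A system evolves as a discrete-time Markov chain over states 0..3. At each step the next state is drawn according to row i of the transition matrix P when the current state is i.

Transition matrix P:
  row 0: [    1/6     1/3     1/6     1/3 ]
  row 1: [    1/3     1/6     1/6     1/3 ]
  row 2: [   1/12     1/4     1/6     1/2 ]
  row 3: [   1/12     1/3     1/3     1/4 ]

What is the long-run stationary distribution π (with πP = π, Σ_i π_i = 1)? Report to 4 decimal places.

π = [0.1645, 0.2697, 0.2237, 0.3421]

Balance equations π_j = Σ_i π_i·P[i][j]:
  π_0 = 1/6·π_0 + 1/3·π_1 + 1/12·π_2 + 1/12·π_3
  π_1 = 1/3·π_0 + 1/6·π_1 + 1/4·π_2 + 1/3·π_3
  π_2 = 1/6·π_0 + 1/6·π_1 + 1/6·π_2 + 1/3·π_3
  normalize: π_0 + π_1 + π_2 + π_3 = 1
Solving the linear system gives exactly π = [25/152, 41/152, 17/76, 13/38].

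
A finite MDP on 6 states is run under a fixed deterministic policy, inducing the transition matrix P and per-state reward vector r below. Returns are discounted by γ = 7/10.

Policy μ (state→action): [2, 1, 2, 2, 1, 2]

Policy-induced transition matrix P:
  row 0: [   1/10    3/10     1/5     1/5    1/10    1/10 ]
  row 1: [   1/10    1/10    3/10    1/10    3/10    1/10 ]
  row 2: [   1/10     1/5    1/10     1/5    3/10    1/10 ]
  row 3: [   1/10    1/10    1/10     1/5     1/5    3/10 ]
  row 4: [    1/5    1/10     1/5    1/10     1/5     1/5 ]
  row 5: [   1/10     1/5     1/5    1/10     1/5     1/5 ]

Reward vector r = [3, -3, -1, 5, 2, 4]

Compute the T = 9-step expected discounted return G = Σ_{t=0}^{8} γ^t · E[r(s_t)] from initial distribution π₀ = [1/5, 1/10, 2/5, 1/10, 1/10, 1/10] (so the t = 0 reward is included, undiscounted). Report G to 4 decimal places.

G = 4.3626

t=0: π = [0.2000, 0.1000, 0.4000, 0.1000, 0.1000, 0.1000], E[r] = 1.0000, γ^t·E[r] = 1.000000, running G = 1.000000
t=1: π = [0.1100, 0.1900, 0.1600, 0.1700, 0.2300, 0.1400], E[r] = 1.4700, γ^t·E[r] = 1.029000, running G = 2.029000
t=2: π = [0.1230, 0.1520, 0.1860, 0.1440, 0.2240, 0.1710], E[r] = 1.5790, γ^t·E[r] = 0.773710, running G = 2.802710
t=3: π = [0.1224, 0.1603, 0.1822, 0.1453, 0.2215, 0.1683], E[r] = 1.5468, γ^t·E[r] = 0.530552, running G = 3.333262
t=4: π = [0.1222, 0.1595, 0.1833, 0.1450, 0.2220, 0.1680], E[r] = 1.5457, γ^t·E[r] = 0.371125, running G = 3.704387
t=5: π = [0.1222, 0.1596, 0.1831, 0.1450, 0.2221, 0.1680], E[r] = 1.5461, γ^t·E[r] = 0.259861, running G = 3.964248
t=6: π = [0.1222, 0.1596, 0.1831, 0.1450, 0.2220, 0.1680], E[r] = 1.5462, γ^t·E[r] = 0.181905, running G = 4.146153
t=7: π = [0.1222, 0.1596, 0.1831, 0.1450, 0.2220, 0.1680], E[r] = 1.5462, γ^t·E[r] = 0.127332, running G = 4.273485
t=8: π = [0.1222, 0.1596, 0.1831, 0.1450, 0.2220, 0.1680], E[r] = 1.5462, γ^t·E[r] = 0.089133, running G = 4.362617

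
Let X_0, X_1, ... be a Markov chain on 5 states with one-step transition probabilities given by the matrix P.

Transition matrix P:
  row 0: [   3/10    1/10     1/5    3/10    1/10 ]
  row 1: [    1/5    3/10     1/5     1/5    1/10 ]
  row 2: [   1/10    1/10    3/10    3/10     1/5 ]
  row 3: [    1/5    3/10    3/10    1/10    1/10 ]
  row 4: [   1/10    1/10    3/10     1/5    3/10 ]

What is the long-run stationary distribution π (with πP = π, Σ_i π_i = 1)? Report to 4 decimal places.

π = [0.1753, 0.1804, 0.2644, 0.2218, 0.1581]

Balance equations π_j = Σ_i π_i·P[i][j]:
  π_0 = 3/10·π_0 + 1/5·π_1 + 1/10·π_2 + 1/5·π_3 + 1/10·π_4
  π_1 = 1/10·π_0 + 3/10·π_1 + 1/10·π_2 + 3/10·π_3 + 1/10·π_4
  π_2 = 1/5·π_0 + 1/5·π_1 + 3/10·π_2 + 3/10·π_3 + 3/10·π_4
  π_3 = 3/10·π_0 + 1/5·π_1 + 3/10·π_2 + 1/10·π_3 + 1/5·π_4
  normalize: π_0 + π_1 + π_2 + π_3 + π_4 = 1
Solving the linear system gives exactly π = [407/2322, 419/2322, 307/1161, 515/2322, 367/2322].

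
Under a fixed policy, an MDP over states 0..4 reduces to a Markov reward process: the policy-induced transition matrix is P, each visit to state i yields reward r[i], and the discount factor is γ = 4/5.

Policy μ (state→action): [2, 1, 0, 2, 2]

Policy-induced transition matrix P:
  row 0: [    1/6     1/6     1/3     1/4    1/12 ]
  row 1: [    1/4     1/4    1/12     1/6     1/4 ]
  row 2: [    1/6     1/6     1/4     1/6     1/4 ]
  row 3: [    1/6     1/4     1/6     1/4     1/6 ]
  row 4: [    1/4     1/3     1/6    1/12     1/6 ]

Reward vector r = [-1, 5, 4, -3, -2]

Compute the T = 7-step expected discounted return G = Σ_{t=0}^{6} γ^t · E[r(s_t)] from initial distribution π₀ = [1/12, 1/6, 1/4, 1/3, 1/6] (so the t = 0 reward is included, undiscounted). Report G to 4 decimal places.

G = 2.8275

t=0: π = [0.0833, 0.1667, 0.2500, 0.3333, 0.1667], E[r] = 0.4167, γ^t·E[r] = 0.416667, running G = 0.416667
t=1: π = [0.1944, 0.2361, 0.1875, 0.1875, 0.1944], E[r] = 0.7847, γ^t·E[r] = 0.627778, running G = 1.044444
t=2: π = [0.2025, 0.2344, 0.1950, 0.1823, 0.1858], E[r] = 0.8310, γ^t·E[r] = 0.531852, running G = 1.576296
t=3: π = [0.2017, 0.2323, 0.1971, 0.1833, 0.1856], E[r] = 0.8277, γ^t·E[r] = 0.423802, running G = 2.000099
t=4: π = [0.2015, 0.2322, 0.1973, 0.1833, 0.1857], E[r] = 0.8279, γ^t·E[r] = 0.339105, running G = 2.339203
t=5: π = [0.2015, 0.2322, 0.1973, 0.1833, 0.1857], E[r] = 0.8279, γ^t·E[r] = 0.271293, running G = 2.610497
t=6: π = [0.2015, 0.2322, 0.1973, 0.1833, 0.1857], E[r] = 0.8279, γ^t·E[r] = 0.217039, running G = 2.827536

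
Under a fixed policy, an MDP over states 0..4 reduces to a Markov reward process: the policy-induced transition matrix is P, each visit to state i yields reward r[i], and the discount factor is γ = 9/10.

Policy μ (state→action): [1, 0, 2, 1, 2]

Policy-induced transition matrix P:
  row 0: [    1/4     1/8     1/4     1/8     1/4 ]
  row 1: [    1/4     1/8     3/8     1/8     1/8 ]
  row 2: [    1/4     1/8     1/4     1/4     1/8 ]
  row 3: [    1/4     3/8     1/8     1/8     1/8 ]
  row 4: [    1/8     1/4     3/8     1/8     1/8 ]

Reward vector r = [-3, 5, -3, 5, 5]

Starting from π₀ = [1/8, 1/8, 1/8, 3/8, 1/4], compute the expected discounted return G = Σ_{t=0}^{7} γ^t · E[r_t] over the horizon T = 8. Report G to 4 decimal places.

t=0: π = [0.1250, 0.1250, 0.1250, 0.3750, 0.2500], E[r] = 3.0000, γ^t·E[r] = 3.000000, running G = 3.000000
t=1: π = [0.2188, 0.2500, 0.2500, 0.1406, 0.1406], E[r] = 1.2500, γ^t·E[r] = 1.125000, running G = 4.125000
t=2: π = [0.2324, 0.1777, 0.2813, 0.1563, 0.1523], E[r] = 0.8906, γ^t·E[r] = 0.721406, running G = 4.846406
t=3: π = [0.2310, 0.1831, 0.2717, 0.1602, 0.1541], E[r] = 0.9785, γ^t·E[r] = 0.713338, running G = 5.559744
t=4: π = [0.2307, 0.1843, 0.2721, 0.1590, 0.1539], E[r] = 0.9771, γ^t·E[r] = 0.641043, running G = 6.200787
t=5: π = [0.2308, 0.1840, 0.2724, 0.1590, 0.1538], E[r] = 0.9747, γ^t·E[r] = 0.575533, running G = 6.776320
t=6: π = [0.2308, 0.1840, 0.2724, 0.1590, 0.1538], E[r] = 0.9750, γ^t·E[r] = 0.518176, running G = 7.294497
t=7: π = [0.2308, 0.1840, 0.2723, 0.1590, 0.1538], E[r] = 0.9751, γ^t·E[r] = 0.466371, running G = 7.760868

G = 7.7609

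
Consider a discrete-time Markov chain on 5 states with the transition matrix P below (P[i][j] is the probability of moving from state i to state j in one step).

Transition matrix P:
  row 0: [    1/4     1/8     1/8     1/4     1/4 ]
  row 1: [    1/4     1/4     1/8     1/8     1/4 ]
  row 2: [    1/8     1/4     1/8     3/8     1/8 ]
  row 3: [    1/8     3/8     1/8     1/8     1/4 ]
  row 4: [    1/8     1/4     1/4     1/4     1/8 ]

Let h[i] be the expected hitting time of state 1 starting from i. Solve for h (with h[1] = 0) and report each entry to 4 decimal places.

h = [4.3618, 0.0000, 3.7643, 3.3925, 3.8108]

First-step conditioning: h[1] = 0; for i ≠ 1, h[i] = 1 + Σ_k P[i][k]·h[k].
  h[0] = 1 + 1/4·h[0] + 1/8·h[2] + 1/4·h[3] + 1/4·h[4]
  h[2] = 1 + 1/8·h[0] + 1/8·h[2] + 3/8·h[3] + 1/8·h[4]
  h[3] = 1 + 1/8·h[0] + 1/8·h[2] + 1/8·h[3] + 1/4·h[4]
  h[4] = 1 + 1/8·h[0] + 1/4·h[2] + 1/4·h[3] + 1/8·h[4]
Solving the 4×4 linear system over states ≠ 1 gives exactly h = [5256/1205, 0, 4536/1205, 4088/1205, 4592/1205] (h[1] = 0 is the target).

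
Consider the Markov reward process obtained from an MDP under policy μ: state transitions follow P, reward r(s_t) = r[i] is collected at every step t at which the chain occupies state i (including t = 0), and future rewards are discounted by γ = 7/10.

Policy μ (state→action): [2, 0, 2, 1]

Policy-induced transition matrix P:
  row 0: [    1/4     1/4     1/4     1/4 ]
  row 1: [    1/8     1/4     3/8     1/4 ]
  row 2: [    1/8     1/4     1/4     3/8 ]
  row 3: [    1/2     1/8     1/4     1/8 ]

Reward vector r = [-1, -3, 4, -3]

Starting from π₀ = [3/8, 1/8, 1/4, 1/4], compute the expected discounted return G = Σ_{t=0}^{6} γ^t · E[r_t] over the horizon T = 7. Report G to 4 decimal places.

t=0: π = [0.3750, 0.1250, 0.2500, 0.2500], E[r] = -0.5000, γ^t·E[r] = -0.500000, running G = -0.500000
t=1: π = [0.2656, 0.2188, 0.2656, 0.2500], E[r] = -0.6094, γ^t·E[r] = -0.426563, running G = -0.926563
t=2: π = [0.2520, 0.2188, 0.2773, 0.2520], E[r] = -0.5547, γ^t·E[r] = -0.271797, running G = -1.198359
t=3: π = [0.2510, 0.2185, 0.2773, 0.2532], E[r] = -0.5566, γ^t·E[r] = -0.190928, running G = -1.389287
t=4: π = [0.2513, 0.2184, 0.2773, 0.2530], E[r] = -0.5562, γ^t·E[r] = -0.133540, running G = -1.522827
t=5: π = [0.2513, 0.2184, 0.2773, 0.2530], E[r] = -0.5563, γ^t·E[r] = -0.093505, running G = -1.616332
t=6: π = [0.2513, 0.2184, 0.2773, 0.2530], E[r] = -0.5563, γ^t·E[r] = -0.065451, running G = -1.681783

G = -1.6818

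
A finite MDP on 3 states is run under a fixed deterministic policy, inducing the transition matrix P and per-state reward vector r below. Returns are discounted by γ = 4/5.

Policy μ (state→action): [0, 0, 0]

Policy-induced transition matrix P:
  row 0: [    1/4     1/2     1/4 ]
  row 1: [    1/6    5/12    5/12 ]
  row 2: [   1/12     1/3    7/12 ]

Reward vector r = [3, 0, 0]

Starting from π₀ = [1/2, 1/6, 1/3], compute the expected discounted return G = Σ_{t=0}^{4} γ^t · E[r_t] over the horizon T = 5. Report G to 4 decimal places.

t=0: π = [0.5000, 0.1667, 0.3333], E[r] = 1.5000, γ^t·E[r] = 1.500000, running G = 1.500000
t=1: π = [0.1806, 0.4306, 0.3889], E[r] = 0.5417, γ^t·E[r] = 0.433333, running G = 1.933333
t=2: π = [0.1493, 0.3993, 0.4514], E[r] = 0.4479, γ^t·E[r] = 0.286667, running G = 2.220000
t=3: π = [0.1415, 0.3915, 0.4670], E[r] = 0.4245, γ^t·E[r] = 0.217333, running G = 2.437333
t=4: π = [0.1395, 0.3895, 0.4709], E[r] = 0.4186, γ^t·E[r] = 0.171467, running G = 2.608800

G = 2.6088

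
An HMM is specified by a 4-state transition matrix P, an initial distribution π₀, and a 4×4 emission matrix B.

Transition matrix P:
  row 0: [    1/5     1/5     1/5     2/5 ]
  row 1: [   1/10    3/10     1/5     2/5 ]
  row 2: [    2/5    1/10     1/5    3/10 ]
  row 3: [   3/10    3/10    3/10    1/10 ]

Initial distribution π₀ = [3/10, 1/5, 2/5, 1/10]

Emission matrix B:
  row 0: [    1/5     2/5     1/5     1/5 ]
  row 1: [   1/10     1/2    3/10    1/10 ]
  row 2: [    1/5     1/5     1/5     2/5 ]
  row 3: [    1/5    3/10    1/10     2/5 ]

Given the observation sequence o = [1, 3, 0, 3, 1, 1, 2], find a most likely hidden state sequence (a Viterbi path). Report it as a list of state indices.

path = [0, 3, 0, 3, 1, 1, 1]

t=0: δ = [1.200e-01, 1.000e-01, 8.000e-02, 3.000e-02]  (obs o_0=1)
t=1: δ = [6.400e-03, 3.000e-03, 9.600e-03, 1.920e-02]  ψ = [2, 1, 0, 0]  (obs o_1=3)
t=2: δ = [1.152e-03, 5.760e-04, 1.152e-03, 5.760e-04]  ψ = [3, 3, 3, 2]  (obs o_2=0)
t=3: δ = [9.216e-05, 2.304e-05, 9.216e-05, 1.843e-04]  ψ = [2, 0, 0, 0]  (obs o_3=3)
t=4: δ = [2.212e-05, 2.765e-05, 1.106e-05, 1.106e-05]  ψ = [3, 3, 3, 0]  (obs o_4=1)
t=5: δ = [1.769e-06, 4.147e-06, 1.106e-06, 3.318e-06]  ψ = [0, 1, 1, 1]  (obs o_5=1)
t=6: δ = [1.991e-07, 3.732e-07, 1.991e-07, 1.659e-07]  ψ = [3, 1, 3, 1]  (obs o_6=2)
backtrack: best end state = 1; path = [0, 3, 0, 3, 1, 1, 1]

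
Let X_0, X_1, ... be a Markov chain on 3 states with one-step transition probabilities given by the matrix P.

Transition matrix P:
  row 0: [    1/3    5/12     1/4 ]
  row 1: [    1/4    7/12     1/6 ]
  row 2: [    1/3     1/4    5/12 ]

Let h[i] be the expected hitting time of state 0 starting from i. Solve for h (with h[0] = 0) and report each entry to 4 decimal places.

h = [0.0000, 3.7241, 3.3103]

First-step conditioning: h[0] = 0; for i ≠ 0, h[i] = 1 + Σ_k P[i][k]·h[k].
  h[1] = 1 + 7/12·h[1] + 1/6·h[2]
  h[2] = 1 + 1/4·h[1] + 5/12·h[2]
Solving the 2×2 linear system over states ≠ 0 gives exactly h = [0, 108/29, 96/29] (h[0] = 0 is the target).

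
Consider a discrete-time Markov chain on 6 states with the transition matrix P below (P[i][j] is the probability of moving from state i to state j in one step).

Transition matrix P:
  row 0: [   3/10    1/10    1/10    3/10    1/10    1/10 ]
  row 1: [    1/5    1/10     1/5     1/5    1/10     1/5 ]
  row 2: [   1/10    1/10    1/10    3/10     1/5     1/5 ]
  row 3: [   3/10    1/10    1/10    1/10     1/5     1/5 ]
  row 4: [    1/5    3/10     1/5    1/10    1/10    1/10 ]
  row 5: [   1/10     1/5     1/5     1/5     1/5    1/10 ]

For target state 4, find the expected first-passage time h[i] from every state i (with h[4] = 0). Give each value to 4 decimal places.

h = [6.6610, 6.5802, 5.9263, 6.0488, 0.0000, 5.9746]

First-step conditioning: h[4] = 0; for i ≠ 4, h[i] = 1 + Σ_k P[i][k]·h[k].
  h[0] = 1 + 3/10·h[0] + 1/10·h[1] + 1/10·h[2] + 3/10·h[3] + 1/10·h[5]
  h[1] = 1 + 1/5·h[0] + 1/10·h[1] + 1/5·h[2] + 1/5·h[3] + 1/5·h[5]
  h[2] = 1 + 1/10·h[0] + 1/10·h[1] + 1/10·h[2] + 3/10·h[3] + 1/5·h[5]
  h[3] = 1 + 3/10·h[0] + 1/10·h[1] + 1/10·h[2] + 1/10·h[3] + 1/5·h[5]
  h[5] = 1 + 1/10·h[0] + 1/5·h[1] + 1/5·h[2] + 1/5·h[3] + 1/10·h[5]
Solving the 5×5 linear system over states ≠ 4 gives exactly h = [59290/8901, 58570/8901, 52750/8901, 53840/8901, 0, 53180/8901] (h[4] = 0 is the target).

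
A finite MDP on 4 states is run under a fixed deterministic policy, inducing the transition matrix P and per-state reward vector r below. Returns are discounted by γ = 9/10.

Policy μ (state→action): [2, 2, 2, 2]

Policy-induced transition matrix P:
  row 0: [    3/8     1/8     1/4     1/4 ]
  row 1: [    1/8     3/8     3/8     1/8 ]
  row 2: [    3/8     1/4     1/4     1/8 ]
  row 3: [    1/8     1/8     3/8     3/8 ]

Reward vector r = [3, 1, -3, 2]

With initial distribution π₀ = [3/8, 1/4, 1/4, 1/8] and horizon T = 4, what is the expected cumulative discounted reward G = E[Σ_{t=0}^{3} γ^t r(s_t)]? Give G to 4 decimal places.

t=0: π = [0.3750, 0.2500, 0.2500, 0.1250], E[r] = 0.8750, γ^t·E[r] = 0.875000, running G = 0.875000
t=1: π = [0.2813, 0.2188, 0.2969, 0.2031], E[r] = 0.5781, γ^t·E[r] = 0.520313, running G = 1.395313
t=2: π = [0.2695, 0.2168, 0.3027, 0.2109], E[r] = 0.5391, γ^t·E[r] = 0.436641, running G = 1.831953
t=3: π = [0.2681, 0.2170, 0.3035, 0.2114], E[r] = 0.5337, γ^t·E[r] = 0.389061, running G = 2.221014

G = 2.2210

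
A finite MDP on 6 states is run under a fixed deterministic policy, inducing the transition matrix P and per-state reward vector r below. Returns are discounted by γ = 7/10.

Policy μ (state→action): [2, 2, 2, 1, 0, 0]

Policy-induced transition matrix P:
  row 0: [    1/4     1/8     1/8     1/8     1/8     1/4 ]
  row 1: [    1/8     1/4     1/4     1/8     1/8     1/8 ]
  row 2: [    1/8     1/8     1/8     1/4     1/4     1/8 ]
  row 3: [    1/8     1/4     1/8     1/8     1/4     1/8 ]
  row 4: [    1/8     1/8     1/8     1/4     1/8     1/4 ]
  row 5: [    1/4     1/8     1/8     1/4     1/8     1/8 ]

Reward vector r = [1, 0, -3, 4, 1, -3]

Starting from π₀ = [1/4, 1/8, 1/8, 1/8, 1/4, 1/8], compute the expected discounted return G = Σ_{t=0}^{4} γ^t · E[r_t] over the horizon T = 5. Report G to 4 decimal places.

G = 0.4651

t=0: π = [0.2500, 0.1250, 0.1250, 0.1250, 0.2500, 0.1250], E[r] = 0.2500, γ^t·E[r] = 0.250000, running G = 0.250000
t=1: π = [0.1719, 0.1563, 0.1406, 0.1875, 0.1563, 0.1875], E[r] = 0.0938, γ^t·E[r] = 0.065625, running G = 0.315625
t=2: π = [0.1699, 0.1680, 0.1445, 0.1855, 0.1660, 0.1660], E[r] = 0.1465, γ^t·E[r] = 0.071777, running G = 0.387402
t=3: π = [0.1670, 0.1692, 0.1460, 0.1846, 0.1663, 0.1670], E[r] = 0.1326, γ^t·E[r] = 0.045471, running G = 0.432873
t=4: π = [0.1667, 0.1692, 0.1461, 0.1849, 0.1663, 0.1667], E[r] = 0.1343, γ^t·E[r] = 0.032240, running G = 0.465113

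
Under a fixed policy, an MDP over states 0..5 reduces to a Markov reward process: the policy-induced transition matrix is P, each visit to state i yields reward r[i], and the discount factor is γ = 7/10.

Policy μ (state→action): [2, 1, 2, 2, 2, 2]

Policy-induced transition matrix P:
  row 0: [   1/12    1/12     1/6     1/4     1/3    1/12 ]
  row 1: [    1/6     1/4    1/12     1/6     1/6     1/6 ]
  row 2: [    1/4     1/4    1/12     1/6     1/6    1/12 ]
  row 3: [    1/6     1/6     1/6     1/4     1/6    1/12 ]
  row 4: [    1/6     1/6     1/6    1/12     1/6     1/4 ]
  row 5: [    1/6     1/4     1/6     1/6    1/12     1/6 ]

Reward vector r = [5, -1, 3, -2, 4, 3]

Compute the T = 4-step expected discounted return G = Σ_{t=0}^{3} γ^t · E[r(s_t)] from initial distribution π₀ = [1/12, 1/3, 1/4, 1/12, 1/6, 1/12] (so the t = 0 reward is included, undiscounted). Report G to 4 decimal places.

G = 4.4027

t=0: π = [0.0833, 0.3333, 0.2500, 0.0833, 0.1667, 0.0833], E[r] = 1.5833, γ^t·E[r] = 1.583333, running G = 1.583333
t=1: π = [0.1806, 0.2153, 0.1181, 0.1667, 0.1736, 0.1458], E[r] = 1.8403, γ^t·E[r] = 1.288194, running G = 2.871528
t=2: π = [0.1615, 0.1916, 0.1389, 0.1811, 0.1846, 0.1424], E[r] = 1.8356, γ^t·E[r] = 0.899468, running G = 3.770995
t=3: π = [0.1648, 0.1926, 0.1391, 0.1798, 0.1817, 0.1419], E[r] = 1.8417, γ^t·E[r] = 0.631695, running G = 4.402690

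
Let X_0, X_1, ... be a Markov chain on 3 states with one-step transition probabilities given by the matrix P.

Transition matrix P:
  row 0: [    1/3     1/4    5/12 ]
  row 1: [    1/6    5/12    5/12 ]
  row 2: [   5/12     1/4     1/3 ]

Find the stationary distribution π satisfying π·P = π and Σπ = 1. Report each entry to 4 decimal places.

π = [0.3154, 0.3000, 0.3846]

Balance equations π_j = Σ_i π_i·P[i][j]:
  π_0 = 1/3·π_0 + 1/6·π_1 + 5/12·π_2
  π_1 = 1/4·π_0 + 5/12·π_1 + 1/4·π_2
  normalize: π_0 + π_1 + π_2 = 1
Solving the linear system gives exactly π = [41/130, 3/10, 5/13].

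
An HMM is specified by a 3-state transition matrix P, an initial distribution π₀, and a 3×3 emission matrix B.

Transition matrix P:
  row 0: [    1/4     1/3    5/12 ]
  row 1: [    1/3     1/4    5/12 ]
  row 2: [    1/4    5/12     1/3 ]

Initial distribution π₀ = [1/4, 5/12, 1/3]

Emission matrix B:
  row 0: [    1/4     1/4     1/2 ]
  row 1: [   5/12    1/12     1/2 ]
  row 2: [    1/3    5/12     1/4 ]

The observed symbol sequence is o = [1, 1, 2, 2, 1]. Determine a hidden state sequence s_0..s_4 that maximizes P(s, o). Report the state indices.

path = [2, 2, 1, 0, 2]

t=0: δ = [6.250e-02, 3.472e-02, 1.389e-01]  (obs o_0=1)
t=1: δ = [8.681e-03, 4.823e-03, 1.929e-02]  ψ = [2, 2, 2]  (obs o_1=1)
t=2: δ = [2.411e-03, 4.019e-03, 1.608e-03]  ψ = [2, 2, 2]  (obs o_2=2)
t=3: δ = [6.698e-04, 5.023e-04, 4.186e-04]  ψ = [1, 1, 1]  (obs o_3=2)
t=4: δ = [4.186e-05, 1.861e-05, 1.163e-04]  ψ = [0, 0, 0]  (obs o_4=1)
backtrack: best end state = 2; path = [2, 2, 1, 0, 2]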